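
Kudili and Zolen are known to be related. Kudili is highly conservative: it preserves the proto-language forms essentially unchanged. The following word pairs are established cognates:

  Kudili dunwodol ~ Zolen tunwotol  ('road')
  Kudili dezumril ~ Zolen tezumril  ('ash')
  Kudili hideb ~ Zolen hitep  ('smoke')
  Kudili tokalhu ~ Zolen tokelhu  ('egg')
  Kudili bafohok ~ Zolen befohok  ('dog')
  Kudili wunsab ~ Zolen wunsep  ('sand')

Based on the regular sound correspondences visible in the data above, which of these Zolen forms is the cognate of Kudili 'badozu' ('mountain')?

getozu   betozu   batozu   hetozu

betozu

tokalhu ~ tokelhu — Kudili a corresponds to Zolen e after a consonant, before a consonant other than r, m, n, p, b, f, v.
dunwodol ~ tunwotol — Kudili d corresponds to Zolen t between vowels (before a back vowel).
Applying these to Kudili 'badozu':
  badozu → bedozu   (a→e after a consonant, before a consonant other than r, m, n, p, b, f, v)
  bedozu → betozu   (d→t between vowels (before a back vowel))
So the Zolen cognate is 'betozu'.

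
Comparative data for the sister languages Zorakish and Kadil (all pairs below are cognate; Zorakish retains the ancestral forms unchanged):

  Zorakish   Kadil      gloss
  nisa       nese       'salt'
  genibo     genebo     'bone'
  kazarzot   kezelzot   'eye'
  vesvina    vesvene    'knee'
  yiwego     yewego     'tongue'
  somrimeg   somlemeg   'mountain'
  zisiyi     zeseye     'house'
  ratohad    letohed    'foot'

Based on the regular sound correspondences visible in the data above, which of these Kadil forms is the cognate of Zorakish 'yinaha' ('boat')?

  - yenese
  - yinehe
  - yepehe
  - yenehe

yenehe

vesvina ~ vesvene — Zorakish i corresponds to Kadil e after a consonant, before a nasal.
kazarzot ~ kezelzot, ratohad ~ letohed — Zorakish a corresponds to Kadil e after a consonant, before a consonant other than r, m, n, p, b, f, v.
nisa ~ nese, vesvina ~ vesvene — Zorakish a corresponds to Kadil e word-finally.
Applying these to Zorakish 'yinaha':
  yinaha → yenaha   (i→e after a consonant, before a nasal)
  yenaha → yeneha   (a→e after a consonant, before a consonant other than r, m, n, p, b, f, v)
  yeneha → yenehe   (a→e word-finally)
So the Kadil cognate is 'yenehe'.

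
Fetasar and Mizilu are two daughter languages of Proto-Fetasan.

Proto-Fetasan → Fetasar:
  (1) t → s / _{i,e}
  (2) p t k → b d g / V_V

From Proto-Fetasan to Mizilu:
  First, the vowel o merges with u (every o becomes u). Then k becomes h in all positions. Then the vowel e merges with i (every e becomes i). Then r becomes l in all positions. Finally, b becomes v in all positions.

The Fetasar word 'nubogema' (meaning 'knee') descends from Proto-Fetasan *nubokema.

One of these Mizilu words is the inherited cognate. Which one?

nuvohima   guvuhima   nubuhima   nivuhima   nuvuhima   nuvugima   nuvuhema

Mizilu: *nubokema
  nubokema → nubukema   [vowel merger]
  nubukema → nubuhema   [unconditioned shift]
  nubuhema → nubuhima   [vowel merger]
  nubuhima (rule 4 does not apply)
  nubuhima → nuvuhima   [unconditioned shift]
  giving Mizilu nuvuhima.
The other candidates each miss or misapply at least one Mizilu change.

nuvuhima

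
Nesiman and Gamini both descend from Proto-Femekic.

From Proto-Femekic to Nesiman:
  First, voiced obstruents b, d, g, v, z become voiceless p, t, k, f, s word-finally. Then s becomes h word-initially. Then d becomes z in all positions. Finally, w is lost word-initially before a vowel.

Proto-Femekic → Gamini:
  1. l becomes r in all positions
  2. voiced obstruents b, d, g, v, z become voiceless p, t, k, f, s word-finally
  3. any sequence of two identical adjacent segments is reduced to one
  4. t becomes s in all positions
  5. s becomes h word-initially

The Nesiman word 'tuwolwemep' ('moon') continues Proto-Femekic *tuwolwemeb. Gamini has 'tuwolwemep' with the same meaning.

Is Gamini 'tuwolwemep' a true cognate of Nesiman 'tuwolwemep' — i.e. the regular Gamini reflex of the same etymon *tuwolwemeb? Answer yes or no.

no

Derive the expected Gamini reflex of *tuwolwemeb:
Gamini: *tuwolwemeb > tuworwemeb > tuworwemep > suworwemep > huworwemep  (by unconditioned shift, final devoicing, unconditioned shift, debuccalisation)
The regular Gamini reflex would be 'huworwemep', but the attested form is 'tuwolwemep'. The correspondence is irregular, so they are not cognates (the Gamini form has a different source).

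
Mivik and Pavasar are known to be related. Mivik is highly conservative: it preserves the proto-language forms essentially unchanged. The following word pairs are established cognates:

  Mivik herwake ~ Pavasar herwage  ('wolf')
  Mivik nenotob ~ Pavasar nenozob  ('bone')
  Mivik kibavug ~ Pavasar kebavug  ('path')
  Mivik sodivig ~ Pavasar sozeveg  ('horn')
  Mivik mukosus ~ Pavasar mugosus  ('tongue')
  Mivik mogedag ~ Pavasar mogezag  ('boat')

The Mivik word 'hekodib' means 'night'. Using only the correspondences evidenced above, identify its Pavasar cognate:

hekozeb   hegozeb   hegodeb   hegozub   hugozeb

hegozeb

mukosus ~ mugosus — Mivik k corresponds to Pavasar g between vowels (before a back vowel).
sodivig ~ sozeveg — Mivik d corresponds to Pavasar z between vowels (before a front vowel).
kibavug ~ kebavug — Mivik i corresponds to Pavasar e after a consonant, before a labial obstruent.
Applying these to Mivik 'hekodib':
  hekodib → hegodib   (k→g between vowels (before a back vowel))
  hegodib → hegozib   (d→z between vowels (before a front vowel))
  hegozib → hegozeb   (i→e after a consonant, before a labial obstruent)
So the Pavasar cognate is 'hegozeb'.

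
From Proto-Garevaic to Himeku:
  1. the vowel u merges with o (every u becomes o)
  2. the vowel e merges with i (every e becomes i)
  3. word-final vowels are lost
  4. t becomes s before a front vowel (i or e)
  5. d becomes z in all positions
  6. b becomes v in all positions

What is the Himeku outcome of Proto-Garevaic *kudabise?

Himeku: *kudabise > kodabise > kodabisi > kodabis > kozabis > kozavis  (by vowel merger, vowel merger, apocope, unconditioned shift, unconditioned shift)

kozavis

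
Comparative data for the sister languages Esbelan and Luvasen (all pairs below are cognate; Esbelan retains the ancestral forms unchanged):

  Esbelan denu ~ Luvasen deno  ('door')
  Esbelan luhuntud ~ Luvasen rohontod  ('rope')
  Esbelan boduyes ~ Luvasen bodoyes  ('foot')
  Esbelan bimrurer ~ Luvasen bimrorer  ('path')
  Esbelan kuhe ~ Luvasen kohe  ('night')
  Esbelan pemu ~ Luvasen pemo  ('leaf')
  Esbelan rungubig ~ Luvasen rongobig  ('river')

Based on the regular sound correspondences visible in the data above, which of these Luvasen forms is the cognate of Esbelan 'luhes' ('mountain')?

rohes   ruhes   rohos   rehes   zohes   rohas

rohes

luhuntud ~ rohontod — Esbelan l corresponds to Luvasen r word-initially before a back vowel.
luhuntud ~ rohontod, boduyes ~ bodoyes — Esbelan u corresponds to Luvasen o after a consonant, before a consonant other than r, m, n, p, b, f, v.
Applying these to Esbelan 'luhes':
  luhes → ruhes   (l→r word-initially before a back vowel)
  ruhes → rohes   (u→o after a consonant, before a consonant other than r, m, n, p, b, f, v)
So the Luvasen cognate is 'rohes'.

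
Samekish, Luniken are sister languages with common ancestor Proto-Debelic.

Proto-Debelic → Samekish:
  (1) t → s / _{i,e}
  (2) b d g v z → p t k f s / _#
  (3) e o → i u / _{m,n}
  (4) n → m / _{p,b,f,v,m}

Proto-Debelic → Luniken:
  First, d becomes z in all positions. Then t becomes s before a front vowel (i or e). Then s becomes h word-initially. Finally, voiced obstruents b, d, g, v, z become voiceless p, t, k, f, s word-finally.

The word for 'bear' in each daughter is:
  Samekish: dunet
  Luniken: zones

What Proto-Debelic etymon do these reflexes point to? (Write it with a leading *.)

Position 1: Samekish has d, Luniken has z. Samekish preserves d here (none of its changes turn any other segment into d), so the proto-segment is *d.
Position 5: Samekish has t, Luniken has s. Taking the neighbouring segments as reconstructed: Samekish t could go back to *t or *d; Luniken s could go back to *d or *s or *z — the one source consistent with every daughter is *d.
Continuing position by position gives *doned; check it forward:
Samekish: start from *doned.
  rule 1: no change — doned
  rule 2 (final devoicing): doned → donet
  rule 3 (pre-nasal raising): donet → dunet
  rule 4: no change — dunet
  ⇒ Samekish dunet
Luniken: start from *doned.
  rule 1 (unconditioned shift): doned → zonez
  rule 2: no change — zonez
  rule 3: no change — zonez
  rule 4 (final devoicing): zonez → zones
  ⇒ Luniken zones
No other proto-form is consistent with every reflex, so the reconstruction is *doned.

*doned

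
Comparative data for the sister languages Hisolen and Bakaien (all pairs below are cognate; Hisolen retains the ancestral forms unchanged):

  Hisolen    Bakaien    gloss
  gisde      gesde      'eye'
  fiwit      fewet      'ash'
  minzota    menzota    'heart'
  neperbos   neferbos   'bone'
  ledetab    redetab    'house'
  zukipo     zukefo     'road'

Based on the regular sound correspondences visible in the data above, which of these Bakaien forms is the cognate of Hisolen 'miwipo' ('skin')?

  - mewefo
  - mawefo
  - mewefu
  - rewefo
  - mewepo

mewefo

gisde ~ gesde, fiwit ~ fewet — Hisolen i corresponds to Bakaien e after a consonant, before a consonant other than r, m, n, p, b, f, v.
zukipo ~ zukefo — Hisolen i corresponds to Bakaien e after a consonant, before a labial obstruent.
zukipo ~ zukefo — Hisolen p corresponds to Bakaien f between vowels (before a back vowel).
Applying these to Hisolen 'miwipo':
  miwipo → mewipo   (i→e after a consonant, before a consonant other than r, m, n, p, b, f, v)
  mewipo → mewepo   (i→e after a consonant, before a labial obstruent)
  mewepo → mewefo   (p→f between vowels (before a back vowel))
So the Bakaien cognate is 'mewefo'.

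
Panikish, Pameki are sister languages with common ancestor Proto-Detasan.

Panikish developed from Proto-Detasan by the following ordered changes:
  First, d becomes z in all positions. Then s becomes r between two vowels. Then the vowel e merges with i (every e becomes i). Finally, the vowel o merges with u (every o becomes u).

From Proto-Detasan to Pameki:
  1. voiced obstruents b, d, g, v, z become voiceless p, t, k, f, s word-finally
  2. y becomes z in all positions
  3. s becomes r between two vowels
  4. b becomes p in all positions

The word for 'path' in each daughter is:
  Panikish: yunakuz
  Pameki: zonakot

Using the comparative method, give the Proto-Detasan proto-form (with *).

Position 6: Panikish has u, Pameki has o. Pameki preserves o here (none of its changes turn any other segment into o), so the proto-segment is *o.
Position 2: Panikish has u, Pameki has o. Pameki preserves o here (none of its changes turn any other segment into o), so the proto-segment is *o.
Verify the candidate proto-form against each daughter:
Panikish: *yonakod > yonakoz > yunakuz  (by unconditioned shift, vowel merger)
Pameki: *yonakod
  yonakod → yonakot   [final devoicing]
  yonakot → zonakot   [unconditioned shift]
  zonakot (rule 3 does not apply)
  zonakot (rule 4 does not apply)
  giving Pameki zonakot.
*yonakod is the unique common source.

*yonakod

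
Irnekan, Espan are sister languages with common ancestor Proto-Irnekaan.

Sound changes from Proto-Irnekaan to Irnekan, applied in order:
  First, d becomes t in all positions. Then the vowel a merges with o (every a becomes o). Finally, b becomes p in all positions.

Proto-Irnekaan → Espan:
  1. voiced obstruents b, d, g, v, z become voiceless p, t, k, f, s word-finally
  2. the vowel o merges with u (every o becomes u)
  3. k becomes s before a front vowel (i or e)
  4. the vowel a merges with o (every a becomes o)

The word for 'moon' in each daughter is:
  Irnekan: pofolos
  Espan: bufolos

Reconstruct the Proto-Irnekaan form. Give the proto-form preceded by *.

Position 2: Irnekan has o, Espan has u. Taking the neighbouring segments as reconstructed: Irnekan o could go back to *a or *o; Espan u could go back to *o or *u — the one source consistent with every daughter is *o.
Position 4: Irnekan has o, Espan has o. In Espan, o can only continue *a, so the proto-segment is *a.
Verify the candidate proto-form against each daughter:
Irnekan: *bofalas
  bofalas (rule 1 does not apply)
  bofalas → bofolos   [vowel merger]
  bofolos → pofolos   [unconditioned shift]
  giving Irnekan pofolos.
Espan: *bofalas
  bofalas (rule 1 does not apply)
  bofalas → bufalas   [vowel merger]
  bufalas (rule 3 does not apply)
  bufalas → bufolos   [vowel merger]
  giving Espan bufolos.
*bofalas is the unique common source.

*bofalas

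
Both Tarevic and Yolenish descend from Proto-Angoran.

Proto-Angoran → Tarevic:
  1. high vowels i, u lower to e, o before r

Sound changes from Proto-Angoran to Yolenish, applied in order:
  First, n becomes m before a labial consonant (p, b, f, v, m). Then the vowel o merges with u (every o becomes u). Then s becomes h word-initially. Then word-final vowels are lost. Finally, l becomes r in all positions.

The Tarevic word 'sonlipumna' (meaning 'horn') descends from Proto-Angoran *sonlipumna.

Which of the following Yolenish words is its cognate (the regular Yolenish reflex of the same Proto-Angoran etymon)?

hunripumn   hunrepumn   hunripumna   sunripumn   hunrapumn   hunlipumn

Yolenish: *sonlipumna
  sonlipumna (rule 1 does not apply)
  sonlipumna → sunlipumna   [vowel merger]
  sunlipumna → hunlipumna   [debuccalisation]
  hunlipumna → hunlipumn   [apocope]
  hunlipumn → hunripumn   [unconditioned shift]
  giving Yolenish hunripumn.
Among the options, 'hunripumn' alone shows every Yolenish change applied in order.

hunripumn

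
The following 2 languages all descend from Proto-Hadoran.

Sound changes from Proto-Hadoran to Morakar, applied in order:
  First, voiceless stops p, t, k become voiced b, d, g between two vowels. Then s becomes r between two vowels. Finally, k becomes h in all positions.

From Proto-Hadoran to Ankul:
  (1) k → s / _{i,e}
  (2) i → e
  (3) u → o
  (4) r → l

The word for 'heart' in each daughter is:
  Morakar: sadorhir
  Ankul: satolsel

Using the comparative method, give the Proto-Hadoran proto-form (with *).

Position 3: Morakar has d, Ankul has t. Ankul preserves t here (none of its changes turn any other segment into t), so the proto-segment is *t.
Position 7: Morakar has i, Ankul has e. Morakar preserves i here (none of its changes turn any other segment into i), so the proto-segment is *i.
Continuing position by position gives *satorkir; check it forward:
Morakar: start from *satorkir.
  rule 1 (intervocalic voicing): satorkir → sadorkir
  rule 2: no change — sadorkir
  rule 3 (unconditioned shift): sadorkir → sadorhir
  ⇒ Morakar sadorhir
Ankul: start from *satorkir.
  rule 1 (palatalisation): satorkir → satorsir
  rule 2 (vowel merger): satorsir → satorser
  rule 3: no change — satorser
  rule 4 (unconditioned shift): satorser → satolsel
  ⇒ Ankul satolsel
No other proto-form is consistent with every reflex, so the reconstruction is *satorkir.

*satorkir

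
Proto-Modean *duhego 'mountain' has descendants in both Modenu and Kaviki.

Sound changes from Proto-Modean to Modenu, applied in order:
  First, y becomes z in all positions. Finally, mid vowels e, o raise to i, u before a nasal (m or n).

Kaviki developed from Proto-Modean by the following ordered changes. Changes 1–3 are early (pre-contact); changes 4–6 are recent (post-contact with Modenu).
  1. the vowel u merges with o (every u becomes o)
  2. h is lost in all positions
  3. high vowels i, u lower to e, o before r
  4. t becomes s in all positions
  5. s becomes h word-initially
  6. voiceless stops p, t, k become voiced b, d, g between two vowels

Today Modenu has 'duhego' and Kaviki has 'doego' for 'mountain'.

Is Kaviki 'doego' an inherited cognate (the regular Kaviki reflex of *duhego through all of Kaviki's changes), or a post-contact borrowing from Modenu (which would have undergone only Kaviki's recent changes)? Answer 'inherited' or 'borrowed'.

If inherited, *duhego would pass through all of Kaviki's changes:
Kaviki: start from *duhego.
  rule 1 (vowel merger): duhego → dohego
  rule 2 (h-loss): dohego → doego
  rule 3: no change — doego
  rule 4: no change — doego
  rule 5: no change — doego
  rule 6: no change — doego
  ⇒ Kaviki doego
If borrowed from Modenu 'duhego' after the early changes, it would undergo only the recent ones:
  rule 4 (unconditioned shift): no change (duhego)
  rule 5 (debuccalisation): no change (duhego)
  rule 6 (intervocalic voicing): no change (duhego)
  ⇒ as a loan: duhego
Kaviki 'doego' matches the inherited outcome exactly, so it is an inherited cognate, not a loan.

inherited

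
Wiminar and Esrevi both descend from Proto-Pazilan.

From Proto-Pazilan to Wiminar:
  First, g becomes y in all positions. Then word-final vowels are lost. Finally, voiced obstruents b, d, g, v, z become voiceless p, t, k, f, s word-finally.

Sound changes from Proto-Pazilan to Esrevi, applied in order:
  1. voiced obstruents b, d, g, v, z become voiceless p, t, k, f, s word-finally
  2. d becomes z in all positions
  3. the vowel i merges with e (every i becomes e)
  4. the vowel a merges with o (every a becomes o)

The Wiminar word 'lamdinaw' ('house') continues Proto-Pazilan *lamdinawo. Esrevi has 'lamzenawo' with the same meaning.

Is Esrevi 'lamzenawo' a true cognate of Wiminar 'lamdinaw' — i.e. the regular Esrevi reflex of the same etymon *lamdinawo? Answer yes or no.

Derive the expected Esrevi reflex of *lamdinawo:
Esrevi: *lamdinawo
  lamdinawo (rule 1 does not apply)
  lamdinawo → lamzinawo   [unconditioned shift]
  lamzinawo → lamzenawo   [vowel merger]
  lamzenawo → lomzenowo   [vowel merger]
  giving Esrevi lomzenowo.
The regular Esrevi reflex would be 'lomzenowo', but the attested form is 'lamzenawo'. The correspondence is irregular, so they are not cognates (the Esrevi form has a different source).

no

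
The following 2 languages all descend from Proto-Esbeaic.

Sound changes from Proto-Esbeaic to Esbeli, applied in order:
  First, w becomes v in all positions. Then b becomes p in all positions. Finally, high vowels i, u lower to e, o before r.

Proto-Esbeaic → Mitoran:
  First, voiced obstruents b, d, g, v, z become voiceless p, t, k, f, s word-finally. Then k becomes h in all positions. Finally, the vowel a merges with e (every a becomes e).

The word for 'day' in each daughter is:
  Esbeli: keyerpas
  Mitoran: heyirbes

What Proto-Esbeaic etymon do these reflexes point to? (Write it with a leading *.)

Position 1: Esbeli has k, Mitoran has h. Esbeli preserves k here (none of its changes turn any other segment into k), so the proto-segment is *k.
Position 7: Esbeli has a, Mitoran has e. Esbeli preserves a here (none of its changes turn any other segment into a), so the proto-segment is *a.
This points to *keyirbas. Verify forward in each daughter:
Esbeli: start from *keyirbas.
  rule 1: no change — keyirbas
  rule 2 (unconditioned shift): keyirbas → keyirpas
  rule 3 (pre-rhotic lowering): keyirpas → keyerpas
  ⇒ Esbeli keyerpas
Mitoran: start from *keyirbas.
  rule 1: no change — keyirbas
  rule 2 (unconditioned shift): keyirbas → heyirbas
  rule 3 (vowel merger): heyirbas → heyirbes
  ⇒ Mitoran heyirbes
No other proto-form is consistent with every reflex, so the reconstruction is *keyirbas.

*keyirbas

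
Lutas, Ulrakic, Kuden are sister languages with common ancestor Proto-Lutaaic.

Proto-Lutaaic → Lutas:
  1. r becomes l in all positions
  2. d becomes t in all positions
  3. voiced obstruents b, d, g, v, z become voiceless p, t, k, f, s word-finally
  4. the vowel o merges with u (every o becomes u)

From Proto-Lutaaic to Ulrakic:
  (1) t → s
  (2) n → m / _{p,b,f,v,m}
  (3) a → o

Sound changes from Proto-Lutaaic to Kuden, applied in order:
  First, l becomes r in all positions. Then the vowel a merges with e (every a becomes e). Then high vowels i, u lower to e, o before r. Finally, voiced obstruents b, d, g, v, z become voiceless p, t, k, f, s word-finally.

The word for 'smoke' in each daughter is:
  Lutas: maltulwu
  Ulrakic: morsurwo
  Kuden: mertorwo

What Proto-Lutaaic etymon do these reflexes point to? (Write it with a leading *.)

*marturwo

Position 6: Lutas has l, Ulrakic has r, Kuden has r. Ulrakic preserves r here (none of its changes turn any other segment into r), so the proto-segment is *r.
Position 2: Lutas has a, Ulrakic has o, Kuden has e. Lutas preserves a here (none of its changes turn any other segment into a), so the proto-segment is *a.
This points to *marturwo. Verify forward in each daughter:
Lutas: *marturwo > maltulwo > maltulwu  (by unconditioned shift, vowel merger)
Ulrakic: start from *marturwo.
  rule 1 (unconditioned shift): marturwo → marsurwo
  rule 2: no change — marsurwo
  rule 3 (vowel merger): marsurwo → morsurwo
  ⇒ Ulrakic morsurwo
Kuden: *marturwo
  marturwo (rule 1 does not apply)
  marturwo → merturwo   [vowel merger]
  merturwo → mertorwo   [pre-rhotic lowering]
  mertorwo (rule 4 does not apply)
  giving Kuden mertorwo.
Only *marturwo yields all of Lutas maltulwu, Ulrakic morsurwo, Kuden mertorwo.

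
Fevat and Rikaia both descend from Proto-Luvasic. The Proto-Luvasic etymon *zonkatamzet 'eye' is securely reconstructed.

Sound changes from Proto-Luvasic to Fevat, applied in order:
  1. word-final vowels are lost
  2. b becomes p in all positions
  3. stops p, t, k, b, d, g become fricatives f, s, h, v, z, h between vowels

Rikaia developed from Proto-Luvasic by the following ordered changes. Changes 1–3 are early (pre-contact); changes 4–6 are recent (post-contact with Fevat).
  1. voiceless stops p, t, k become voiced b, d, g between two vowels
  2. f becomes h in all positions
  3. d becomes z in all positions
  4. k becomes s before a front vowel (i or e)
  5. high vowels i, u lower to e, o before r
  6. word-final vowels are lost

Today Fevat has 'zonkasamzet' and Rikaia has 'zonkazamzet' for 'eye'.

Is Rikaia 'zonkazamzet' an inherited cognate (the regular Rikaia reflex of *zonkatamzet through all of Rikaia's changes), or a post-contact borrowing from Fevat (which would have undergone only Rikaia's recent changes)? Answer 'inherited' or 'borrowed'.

If inherited, *zonkatamzet would pass through all of Rikaia's changes:
Rikaia: start from *zonkatamzet.
  rule 1 (intervocalic voicing): zonkatamzet → zonkadamzet
  rule 2: no change — zonkadamzet
  rule 3 (unconditioned shift): zonkadamzet → zonkazamzet
  rule 4: no change — zonkazamzet
  rule 5: no change — zonkazamzet
  rule 6: no change — zonkazamzet
  ⇒ Rikaia zonkazamzet
If borrowed from Fevat 'zonkasamzet' after the early changes, it would undergo only the recent ones:
  rule 4 (palatalisation): no change (zonkasamzet)
  rule 5 (pre-rhotic lowering): no change (zonkasamzet)
  rule 6 (apocope): no change (zonkasamzet)
  ⇒ as a loan: zonkasamzet
Rikaia 'zonkazamzet' matches the inherited outcome exactly, so it is an inherited cognate, not a loan.

inherited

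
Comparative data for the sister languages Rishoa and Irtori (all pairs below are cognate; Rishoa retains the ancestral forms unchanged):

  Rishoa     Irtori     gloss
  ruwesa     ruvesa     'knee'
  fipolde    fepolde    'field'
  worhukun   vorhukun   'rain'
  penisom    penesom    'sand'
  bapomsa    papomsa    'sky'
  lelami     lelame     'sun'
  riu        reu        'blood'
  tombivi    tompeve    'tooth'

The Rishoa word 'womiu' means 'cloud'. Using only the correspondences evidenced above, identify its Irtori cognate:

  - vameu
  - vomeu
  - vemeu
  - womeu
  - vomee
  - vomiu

vomeu

worhukun ~ vorhukun — Rishoa w corresponds to Irtori v word-initially before a back vowel.
riu ~ reu — Rishoa i corresponds to Irtori e after a consonant, before a back vowel.
Applying these to Rishoa 'womiu':
  womiu → vomiu   (w→v word-initially before a back vowel)
  vomiu → vomeu   (i→e after a consonant, before a back vowel)
So the Irtori cognate is 'vomeu'.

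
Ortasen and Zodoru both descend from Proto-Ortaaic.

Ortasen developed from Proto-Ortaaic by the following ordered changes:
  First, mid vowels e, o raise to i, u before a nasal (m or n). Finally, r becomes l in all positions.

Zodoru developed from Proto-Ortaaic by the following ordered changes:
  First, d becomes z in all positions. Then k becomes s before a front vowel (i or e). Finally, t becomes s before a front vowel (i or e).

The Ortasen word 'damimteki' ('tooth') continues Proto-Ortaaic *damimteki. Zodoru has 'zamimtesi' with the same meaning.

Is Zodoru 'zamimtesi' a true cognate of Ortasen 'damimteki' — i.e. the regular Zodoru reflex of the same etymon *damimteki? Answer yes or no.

Derive the expected Zodoru reflex of *damimteki:
Zodoru: *damimteki > zamimteki > zamimtesi > zamimsesi  (by unconditioned shift, palatalisation, palatalisation)
The regular Zodoru reflex would be 'zamimsesi', but the attested form is 'zamimtesi'. The correspondence is irregular, so they are not cognates (the Zodoru form has a different source).

no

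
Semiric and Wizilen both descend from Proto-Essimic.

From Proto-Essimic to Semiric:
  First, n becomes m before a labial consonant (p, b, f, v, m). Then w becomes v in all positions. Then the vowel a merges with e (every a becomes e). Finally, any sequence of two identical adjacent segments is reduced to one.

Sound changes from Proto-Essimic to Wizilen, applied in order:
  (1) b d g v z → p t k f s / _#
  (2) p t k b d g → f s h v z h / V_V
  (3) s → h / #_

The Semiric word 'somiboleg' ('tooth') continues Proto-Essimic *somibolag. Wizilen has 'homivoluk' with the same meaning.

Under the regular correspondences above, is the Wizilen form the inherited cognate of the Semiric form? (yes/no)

no

Derive the expected Wizilen reflex of *somibolag:
Wizilen: *somibolag > somibolak > somivolak > homivolak  (by final devoicing, intervocalic lenition, debuccalisation)
The regular Wizilen reflex would be 'homivolak', but the attested form is 'homivoluk'. The correspondence is irregular, so they are not cognates (the Wizilen form has a different source).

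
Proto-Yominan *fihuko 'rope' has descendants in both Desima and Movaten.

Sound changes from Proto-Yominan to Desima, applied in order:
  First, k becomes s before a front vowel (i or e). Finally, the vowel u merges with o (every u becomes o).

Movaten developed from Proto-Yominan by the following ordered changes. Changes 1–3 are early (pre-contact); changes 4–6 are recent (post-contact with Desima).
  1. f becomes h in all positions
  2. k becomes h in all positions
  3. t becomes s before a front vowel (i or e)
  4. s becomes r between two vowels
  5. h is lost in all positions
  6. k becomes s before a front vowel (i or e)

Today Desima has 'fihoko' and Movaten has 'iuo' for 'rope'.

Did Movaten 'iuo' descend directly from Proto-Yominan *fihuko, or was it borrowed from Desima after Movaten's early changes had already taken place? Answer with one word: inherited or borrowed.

inherited

If inherited, *fihuko would pass through all of Movaten's changes:
Movaten: *fihuko
  fihuko → hihuko   [unconditioned shift]
  hihuko → hihuho   [unconditioned shift]
  hihuho (rule 3 does not apply)
  hihuho (rule 4 does not apply)
  hihuho → iuo   [h-loss]
  iuo (rule 6 does not apply)
  giving Movaten iuo.
If borrowed from Desima 'fihoko' after the early changes, it would undergo only the recent ones:
  rule 4 (rhotacism): no change (fihoko)
  rule 5 (h-loss): fihoko → fioko
  rule 6 (palatalisation): no change (fioko)
  ⇒ as a loan: fioko
Movaten 'iuo' matches the inherited outcome exactly, so it is an inherited cognate, not a loan.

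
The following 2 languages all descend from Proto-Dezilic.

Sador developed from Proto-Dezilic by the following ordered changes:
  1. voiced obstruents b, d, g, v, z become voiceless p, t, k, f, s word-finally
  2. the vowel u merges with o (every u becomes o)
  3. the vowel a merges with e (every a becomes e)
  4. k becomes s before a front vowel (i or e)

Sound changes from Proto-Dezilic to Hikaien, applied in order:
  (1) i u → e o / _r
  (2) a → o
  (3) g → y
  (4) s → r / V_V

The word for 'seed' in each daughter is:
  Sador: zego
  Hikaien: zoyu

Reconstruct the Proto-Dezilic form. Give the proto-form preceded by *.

Position 3: Sador has g, Hikaien has y. Sador preserves g here (none of its changes turn any other segment into g), so the proto-segment is *g.
Position 2: Sador has e, Hikaien has o. Taking the neighbouring segments as reconstructed: Sador e could go back to *a or *e; Hikaien o could go back to *a or *o — the one source consistent with every daughter is *a.
Position 4: Sador has o, Hikaien has u. Hikaien preserves u here (none of its changes turn any other segment into u), so the proto-segment is *u.
The remaining positions agree across the daughters. Check the candidate against every language:
Sador: start from *zagu.
  rule 1: no change — zagu
  rule 2 (vowel merger): zagu → zago
  rule 3 (vowel merger): zago → zego
  rule 4: no change — zego
  ⇒ Sador zego
Hikaien: *zagu > zogu > zoyu  (by vowel merger, unconditioned shift)
Only *zagu yields all of Sador zego, Hikaien zoyu.

*zagu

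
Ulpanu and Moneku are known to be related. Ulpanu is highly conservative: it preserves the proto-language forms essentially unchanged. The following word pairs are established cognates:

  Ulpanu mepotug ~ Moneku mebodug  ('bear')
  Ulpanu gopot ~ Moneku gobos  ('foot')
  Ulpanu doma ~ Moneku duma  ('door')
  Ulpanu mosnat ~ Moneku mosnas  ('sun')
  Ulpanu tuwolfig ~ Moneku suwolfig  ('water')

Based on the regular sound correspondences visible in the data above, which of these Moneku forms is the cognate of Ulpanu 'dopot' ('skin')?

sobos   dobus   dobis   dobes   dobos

mepotug ~ mebodug, gopot ~ gobos — Ulpanu p corresponds to Moneku b between vowels (before a back vowel).
gopot ~ gobos, mosnat ~ mosnas — Ulpanu t corresponds to Moneku s word-finally.
Applying these to Ulpanu 'dopot':
  dopot → dobot   (p→b between vowels (before a back vowel))
  dobot → dobos   (t→s word-finally)
So the Moneku cognate is 'dobos'.

dobos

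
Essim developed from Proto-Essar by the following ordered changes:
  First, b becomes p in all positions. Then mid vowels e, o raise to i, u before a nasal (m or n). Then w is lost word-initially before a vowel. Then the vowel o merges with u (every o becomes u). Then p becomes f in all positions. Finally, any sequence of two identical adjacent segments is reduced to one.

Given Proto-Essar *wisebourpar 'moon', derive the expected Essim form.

Essim: *wisebourpar > wisepourpar > isepourpar > isepuurpar > isefuurfar > isefurfar  (by unconditioned shift, glide loss, vowel merger, unconditioned shift, degemination)

isefurfar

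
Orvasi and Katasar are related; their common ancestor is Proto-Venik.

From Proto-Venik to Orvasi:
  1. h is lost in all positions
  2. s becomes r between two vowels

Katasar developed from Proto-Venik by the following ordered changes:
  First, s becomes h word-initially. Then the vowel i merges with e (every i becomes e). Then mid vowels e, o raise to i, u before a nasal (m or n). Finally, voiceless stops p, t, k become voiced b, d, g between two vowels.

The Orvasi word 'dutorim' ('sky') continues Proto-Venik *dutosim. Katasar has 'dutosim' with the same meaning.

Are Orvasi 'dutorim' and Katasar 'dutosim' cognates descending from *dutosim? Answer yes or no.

Derive the expected Katasar reflex of *dutosim:
Katasar: start from *dutosim.
  rule 1: no change — dutosim
  rule 2 (vowel merger): dutosim → dutosem
  rule 3 (pre-nasal raising): dutosem → dutosim
  rule 4 (intervocalic voicing): dutosim → dudosim
  ⇒ Katasar dudosim
The regular Katasar reflex would be 'dudosim', but the attested form is 'dutosim'. The correspondence is irregular, so they are not cognates (the Katasar form has a different source).

no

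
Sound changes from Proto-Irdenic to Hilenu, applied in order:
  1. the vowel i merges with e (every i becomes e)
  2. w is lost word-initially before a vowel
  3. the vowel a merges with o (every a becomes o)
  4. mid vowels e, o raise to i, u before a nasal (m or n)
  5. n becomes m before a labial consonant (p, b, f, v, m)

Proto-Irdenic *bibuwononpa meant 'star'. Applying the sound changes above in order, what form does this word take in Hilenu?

bebuwunumpo

Hilenu: *bibuwononpa
  bibuwononpa → bebuwononpa   [vowel merger]
  bebuwononpa (rule 2 does not apply)
  bebuwononpa → bebuwononpo   [vowel merger]
  bebuwononpo → bebuwununpo   [pre-nasal raising]
  bebuwununpo → bebuwunumpo   [nasal place assimilation]
  giving Hilenu bebuwunumpo.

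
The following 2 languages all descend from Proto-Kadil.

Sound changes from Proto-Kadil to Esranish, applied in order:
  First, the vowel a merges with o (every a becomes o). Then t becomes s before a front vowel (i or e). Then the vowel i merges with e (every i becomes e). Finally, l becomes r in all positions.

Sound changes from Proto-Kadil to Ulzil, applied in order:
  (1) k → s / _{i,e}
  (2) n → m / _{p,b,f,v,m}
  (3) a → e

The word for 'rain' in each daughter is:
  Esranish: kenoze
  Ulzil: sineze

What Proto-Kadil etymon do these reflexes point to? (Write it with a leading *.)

*kinaze

Position 4: Esranish has o, Ulzil has e. Taking the neighbouring segments as reconstructed: Esranish o could go back to *a or *o; Ulzil e could go back to *a or *e — the one source consistent with every daughter is *a.
Position 2: Esranish has e, Ulzil has i. Ulzil preserves i here (none of its changes turn any other segment into i), so the proto-segment is *i.
Position 1: Esranish has k, Ulzil has s. Esranish preserves k here (none of its changes turn any other segment into k), so the proto-segment is *k.
The remaining positions agree across the daughters. Check the candidate against every language:
Esranish: *kinaze
  kinaze → kinoze   [vowel merger]
  kinoze (rule 2 does not apply)
  kinoze → kenoze   [vowel merger]
  kenoze (rule 4 does not apply)
  giving Esranish kenoze.
Ulzil: *kinaze
  kinaze → sinaze   [palatalisation]
  sinaze (rule 2 does not apply)
  sinaze → sineze   [vowel merger]
  giving Ulzil sineze.
*kinaze is the unique common source.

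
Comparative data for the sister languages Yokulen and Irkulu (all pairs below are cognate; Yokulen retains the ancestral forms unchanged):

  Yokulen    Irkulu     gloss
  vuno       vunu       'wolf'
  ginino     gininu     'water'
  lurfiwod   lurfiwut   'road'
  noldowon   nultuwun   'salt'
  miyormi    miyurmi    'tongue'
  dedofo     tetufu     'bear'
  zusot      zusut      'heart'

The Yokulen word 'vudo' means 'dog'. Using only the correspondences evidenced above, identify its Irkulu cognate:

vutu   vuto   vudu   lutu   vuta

dedofo ~ tetufu — Yokulen d corresponds to Irkulu t between vowels (before a back vowel).
vuno ~ vunu, ginino ~ gininu — Yokulen o corresponds to Irkulu u word-finally.
Applying these to Yokulen 'vudo':
  vudo → vuto   (d→t between vowels (before a back vowel))
  vuto → vutu   (o→u word-finally)
So the Irkulu cognate is 'vutu'.

vutu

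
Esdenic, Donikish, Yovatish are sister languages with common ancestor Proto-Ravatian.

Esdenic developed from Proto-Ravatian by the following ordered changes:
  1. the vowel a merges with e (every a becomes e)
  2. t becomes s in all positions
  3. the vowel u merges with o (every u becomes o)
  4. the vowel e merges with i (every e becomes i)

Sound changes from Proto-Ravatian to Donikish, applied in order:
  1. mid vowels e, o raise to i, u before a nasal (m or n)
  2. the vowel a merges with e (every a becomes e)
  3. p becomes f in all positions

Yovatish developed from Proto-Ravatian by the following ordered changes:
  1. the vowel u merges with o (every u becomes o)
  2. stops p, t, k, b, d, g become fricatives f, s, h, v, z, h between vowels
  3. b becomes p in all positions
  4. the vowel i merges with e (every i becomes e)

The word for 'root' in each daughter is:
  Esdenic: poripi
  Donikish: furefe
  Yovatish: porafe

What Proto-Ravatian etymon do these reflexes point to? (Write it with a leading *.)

*purape

Position 6: Esdenic has i, Donikish has e, Yovatish has e. Taking the neighbouring segments as reconstructed: Esdenic i could go back to *a or *e or *i; Donikish e could go back to *a or *e; Yovatish e could go back to *e or *i — the one source consistent with every daughter is *e.
Position 4: Esdenic has i, Donikish has e, Yovatish has a. Yovatish preserves a here (none of its changes turn any other segment into a), so the proto-segment is *a.
Continuing position by position gives *purape; check it forward:
Esdenic: *purape > purepe > porepe > poripi  (by vowel merger, vowel merger, vowel merger)
Donikish: *purape
  purape (rule 1 does not apply)
  purape → purepe   [vowel merger]
  purepe → furefe   [unconditioned shift]
  giving Donikish furefe.
Yovatish: *purape > porape > porafe  (by vowel merger, intervocalic lenition)
Only *purape yields all of Esdenic poripi, Donikish furefe, Yovatish porafe.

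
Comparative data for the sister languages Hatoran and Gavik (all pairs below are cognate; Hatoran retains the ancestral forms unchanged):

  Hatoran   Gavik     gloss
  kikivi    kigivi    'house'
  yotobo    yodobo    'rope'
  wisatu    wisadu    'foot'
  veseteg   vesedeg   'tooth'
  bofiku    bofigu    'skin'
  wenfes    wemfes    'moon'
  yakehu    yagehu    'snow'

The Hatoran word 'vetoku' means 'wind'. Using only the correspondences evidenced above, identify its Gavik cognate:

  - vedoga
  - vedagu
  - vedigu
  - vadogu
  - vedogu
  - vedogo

yotobo ~ yodobo — Hatoran t corresponds to Gavik d between vowels (before a back vowel).
bofiku ~ bofigu — Hatoran k corresponds to Gavik g between vowels (before a back vowel).
Applying these to Hatoran 'vetoku':
  vetoku → vedoku   (t→d between vowels (before a back vowel))
  vedoku → vedogu   (k→g between vowels (before a back vowel))
So the Gavik cognate is 'vedogu'.

vedogu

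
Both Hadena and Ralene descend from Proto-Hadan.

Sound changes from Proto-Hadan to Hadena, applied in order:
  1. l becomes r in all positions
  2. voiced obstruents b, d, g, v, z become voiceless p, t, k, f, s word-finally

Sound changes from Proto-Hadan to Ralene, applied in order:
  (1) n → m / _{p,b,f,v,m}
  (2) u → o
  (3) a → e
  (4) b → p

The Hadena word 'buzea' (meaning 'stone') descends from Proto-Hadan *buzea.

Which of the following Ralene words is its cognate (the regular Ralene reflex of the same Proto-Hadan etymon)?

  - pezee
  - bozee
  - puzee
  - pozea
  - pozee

Ralene: start from *buzea.
  rule 1: no change — buzea
  rule 2 (vowel merger): buzea → bozea
  rule 3 (vowel merger): bozea → bozee
  rule 4 (unconditioned shift): bozee → pozee
  ⇒ Ralene pozee
Among the options, 'pozee' alone shows every Ralene change applied in order.

pozee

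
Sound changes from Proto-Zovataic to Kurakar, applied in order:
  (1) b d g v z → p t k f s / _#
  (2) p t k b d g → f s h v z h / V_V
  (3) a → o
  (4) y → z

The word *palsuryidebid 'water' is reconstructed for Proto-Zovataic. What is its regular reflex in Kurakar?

Kurakar: *palsuryidebid
  palsuryidebid → palsuryidebit   [final devoicing]
  palsuryidebit → palsuryizevit   [intervocalic lenition]
  palsuryizevit → polsuryizevit   [vowel merger]
  polsuryizevit → polsurzizevit   [unconditioned shift]
  giving Kurakar polsurzizevit.

polsurzizevit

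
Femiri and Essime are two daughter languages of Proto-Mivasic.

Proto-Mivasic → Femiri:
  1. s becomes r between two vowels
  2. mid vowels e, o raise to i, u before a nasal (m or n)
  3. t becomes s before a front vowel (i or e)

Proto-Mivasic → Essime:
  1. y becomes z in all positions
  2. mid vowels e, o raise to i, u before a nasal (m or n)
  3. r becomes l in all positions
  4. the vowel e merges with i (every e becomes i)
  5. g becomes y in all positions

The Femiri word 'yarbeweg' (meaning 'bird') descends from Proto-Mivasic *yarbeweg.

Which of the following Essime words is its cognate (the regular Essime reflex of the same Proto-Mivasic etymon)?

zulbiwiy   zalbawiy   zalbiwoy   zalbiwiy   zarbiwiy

Essime: start from *yarbeweg.
  rule 1 (unconditioned shift): yarbeweg → zarbeweg
  rule 2: no change — zarbeweg
  rule 3 (unconditioned shift): zarbeweg → zalbeweg
  rule 4 (vowel merger): zalbeweg → zalbiwig
  rule 5 (unconditioned shift): zalbiwig → zalbiwiy
  ⇒ Essime zalbiwiy
The other candidates each miss or misapply at least one Essime change.

zalbiwiy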